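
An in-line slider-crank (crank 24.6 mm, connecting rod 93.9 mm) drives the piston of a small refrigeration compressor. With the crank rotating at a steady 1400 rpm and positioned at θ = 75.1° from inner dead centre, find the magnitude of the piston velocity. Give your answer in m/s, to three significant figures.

3.73

ω = 2π·1400/60 = 146.6 rad/s
For an in-line slider-crank, x = r cosθ + √(L² − r² sin²θ), so v = −rω sinθ·[1 + r cosθ/√(L² − r² sin²θ)].
With r = 0.0246 m, L = 0.0939 m, θ = 75.1°: √(L² − r² sin²θ) = 0.090841 m.
v = −0.0246·146.6·0.96638·[1 + 0.0246·0.25713/0.090841] = -3.728 m/s.
|v| = 3.728 m/s.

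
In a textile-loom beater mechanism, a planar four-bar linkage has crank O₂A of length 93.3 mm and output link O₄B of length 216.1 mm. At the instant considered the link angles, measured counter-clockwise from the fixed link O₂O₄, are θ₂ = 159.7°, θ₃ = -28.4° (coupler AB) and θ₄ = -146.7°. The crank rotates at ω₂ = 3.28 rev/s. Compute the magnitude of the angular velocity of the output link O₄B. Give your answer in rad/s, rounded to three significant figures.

ω₂ = 20.61 rad/s (from 3.28 rev/s).
Differentiating the loop-closure r₂e^{iθ₂}+r₃e^{iθ₃}=r₁+r₄e^{iθ₄} gives r₂ω₂e^{iθ₂}+r₃ω₃e^{iθ₃}=r₄ω₄e^{iθ₄}.
Eliminating the other unknown: ω₄ = r₂ω₂ sin(θ₂−θ₃) / [r₄ sin(θ₄−θ₃)].
Numerator sine = -0.14090; denominator sine = -0.88048.
Result = 0.0933·20.61·(-0.14090) / (0.2161·(-0.88048)) = +1.4239 rad/s; magnitude 1.4239 rad/s.

1.42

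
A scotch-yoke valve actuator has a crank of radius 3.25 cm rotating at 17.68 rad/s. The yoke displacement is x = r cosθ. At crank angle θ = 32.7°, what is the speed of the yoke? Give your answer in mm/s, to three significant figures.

310

ω = 17.68 rad/s
x = r cosθ ⇒ ẋ = −rω sinθ.
|v| = rω|sinθ| = 0.0325·17.68·|sin 32.7°| = 0.31042 m/s = 310.42 mm/s.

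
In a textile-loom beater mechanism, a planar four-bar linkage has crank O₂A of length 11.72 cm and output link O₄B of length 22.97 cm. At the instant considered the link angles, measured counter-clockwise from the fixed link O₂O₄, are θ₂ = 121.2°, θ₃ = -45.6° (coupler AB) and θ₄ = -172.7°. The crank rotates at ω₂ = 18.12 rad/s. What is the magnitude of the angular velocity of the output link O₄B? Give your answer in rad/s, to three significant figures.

2.65

ω₂ = 18.12 rad/s
Differentiating the loop-closure r₂e^{iθ₂}+r₃e^{iθ₃}=r₁+r₄e^{iθ₄} gives r₂ω₂e^{iθ₂}+r₃ω₃e^{iθ₃}=r₄ω₄e^{iθ₄}.
Eliminating the other unknown: ω₄ = r₂ω₂ sin(θ₂−θ₃) / [r₄ sin(θ₄−θ₃)].
Numerator sine = +0.22835; denominator sine = -0.79758.
Result = 0.1172·18.12·(+0.22835) / (0.2297·(-0.79758)) = -2.647 rad/s; magnitude 2.647 rad/s.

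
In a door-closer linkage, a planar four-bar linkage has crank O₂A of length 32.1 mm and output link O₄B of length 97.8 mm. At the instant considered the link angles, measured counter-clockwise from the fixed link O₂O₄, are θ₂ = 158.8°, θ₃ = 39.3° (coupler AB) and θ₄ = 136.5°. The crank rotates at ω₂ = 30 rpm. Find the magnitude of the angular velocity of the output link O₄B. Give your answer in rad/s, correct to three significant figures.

0.905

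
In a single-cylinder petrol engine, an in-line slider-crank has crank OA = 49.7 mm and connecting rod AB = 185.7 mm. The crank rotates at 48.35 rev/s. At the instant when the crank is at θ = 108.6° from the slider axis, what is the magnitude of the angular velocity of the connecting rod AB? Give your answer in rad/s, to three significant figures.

26.8

ω = 303.8 rad/s (converted from 48.35 rev/s).
The rod makes angle φ with the slider axis where L sinφ = r sinθ; differentiating, L cosφ·φ̇ = r ω cosθ.
L cosφ = √(L² − r² sin²θ) = 0.17963 m.
|ω_rod| = r ω |cosθ| / √(L² − r² sin²θ) = 0.0497·303.8·0.31896/0.17963 = 26.81 rad/s.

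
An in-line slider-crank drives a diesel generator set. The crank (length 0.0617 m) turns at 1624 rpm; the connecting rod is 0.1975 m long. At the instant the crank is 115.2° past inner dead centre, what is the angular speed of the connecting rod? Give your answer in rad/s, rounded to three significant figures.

ω = 170.1 rad/s (converted from 1624 rpm).
The rod makes angle φ with the slider axis where L sinφ = r sinθ; differentiating, L cosφ·φ̇ = r ω cosθ.
L cosφ = √(L² − r² sin²θ) = 0.18945 m.
|ω_rod| = r ω |cosθ| / √(L² − r² sin²θ) = 0.0617·170.1·0.42578/0.18945 = 23.583 rad/s.

23.6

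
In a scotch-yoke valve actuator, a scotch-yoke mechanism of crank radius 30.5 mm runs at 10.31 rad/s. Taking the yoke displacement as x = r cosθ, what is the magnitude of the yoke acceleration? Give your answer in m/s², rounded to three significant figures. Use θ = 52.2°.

1.99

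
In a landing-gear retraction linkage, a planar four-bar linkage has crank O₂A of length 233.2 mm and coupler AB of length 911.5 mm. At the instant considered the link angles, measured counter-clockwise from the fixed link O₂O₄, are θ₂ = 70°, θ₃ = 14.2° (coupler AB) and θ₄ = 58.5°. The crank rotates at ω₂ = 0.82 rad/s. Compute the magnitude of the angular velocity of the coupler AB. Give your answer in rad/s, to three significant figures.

0.0599

ω₂ = 0.82 rad/s
Differentiating the loop-closure r₂e^{iθ₂}+r₃e^{iθ₃}=r₁+r₄e^{iθ₄} gives r₂ω₂e^{iθ₂}+r₃ω₃e^{iθ₃}=r₄ω₄e^{iθ₄}.
Eliminating the other unknown: ω₃ = r₂ω₂ sin(θ₄−θ₂) / [r₃ sin(θ₃−θ₄)].
Numerator sine = -0.19937; denominator sine = -0.69842.
Result = 0.2332·0.82·(-0.19937) / (0.9115·(-0.69842)) = +0.059886 rad/s; magnitude 0.059886 rad/s.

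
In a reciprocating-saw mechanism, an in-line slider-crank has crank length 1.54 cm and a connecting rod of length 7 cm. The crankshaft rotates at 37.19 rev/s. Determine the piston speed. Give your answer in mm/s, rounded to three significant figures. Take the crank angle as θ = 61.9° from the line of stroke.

ω = 2π·37.2 = 233.7 rad/s
For an in-line slider-crank, x = r cosθ + √(L² − r² sin²θ), so v = −rω sinθ·[1 + r cosθ/√(L² − r² sin²θ)].
With r = 0.0154 m, L = 0.07 m, θ = 61.9°: √(L² − r² sin²θ) = 0.068669 m.
v = −0.0154·233.7·0.88213·[1 + 0.0154·0.47101/0.068669] = -3.5097 m/s.
|v| = 3.5097 m/s = 3509.7 mm/s.

3510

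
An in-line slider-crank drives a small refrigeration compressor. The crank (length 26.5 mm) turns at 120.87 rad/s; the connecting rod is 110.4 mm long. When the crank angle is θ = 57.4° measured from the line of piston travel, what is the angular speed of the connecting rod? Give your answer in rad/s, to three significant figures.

ω = 120.9 rad/s
The rod makes angle φ with the slider axis where L sinφ = r sinθ; differentiating, L cosφ·φ̇ = r ω cosθ.
L cosφ = √(L² − r² sin²θ) = 0.10812 m.
|ω_rod| = r ω |cosθ| / √(L² − r² sin²θ) = 0.0265·120.9·0.53877/0.10812 = 15.961 rad/s.

16.0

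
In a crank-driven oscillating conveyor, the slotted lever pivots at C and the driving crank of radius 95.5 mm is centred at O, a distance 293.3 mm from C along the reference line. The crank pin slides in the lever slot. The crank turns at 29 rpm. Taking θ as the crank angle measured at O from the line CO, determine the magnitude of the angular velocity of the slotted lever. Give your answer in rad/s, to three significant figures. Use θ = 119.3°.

0.206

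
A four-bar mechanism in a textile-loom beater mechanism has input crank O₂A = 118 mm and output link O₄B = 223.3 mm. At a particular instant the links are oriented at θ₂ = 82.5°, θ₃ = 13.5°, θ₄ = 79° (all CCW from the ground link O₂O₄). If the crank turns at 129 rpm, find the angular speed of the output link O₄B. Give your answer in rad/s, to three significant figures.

7.32

ω₂ = 13.51 rad/s (from 129 rpm).
Differentiating the loop-closure r₂e^{iθ₂}+r₃e^{iθ₃}=r₁+r₄e^{iθ₄} gives r₂ω₂e^{iθ₂}+r₃ω₃e^{iθ₃}=r₄ω₄e^{iθ₄}.
Eliminating the other unknown: ω₄ = r₂ω₂ sin(θ₂−θ₃) / [r₄ sin(θ₄−θ₃)].
Numerator sine = +0.93358; denominator sine = +0.90996.
Result = 0.118·13.51·(+0.93358) / (0.2233·(+0.90996)) = +7.3239 rad/s; magnitude 7.3239 rad/s.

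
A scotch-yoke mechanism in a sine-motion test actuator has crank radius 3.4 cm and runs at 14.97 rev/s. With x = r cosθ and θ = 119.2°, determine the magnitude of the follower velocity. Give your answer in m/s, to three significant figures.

2.79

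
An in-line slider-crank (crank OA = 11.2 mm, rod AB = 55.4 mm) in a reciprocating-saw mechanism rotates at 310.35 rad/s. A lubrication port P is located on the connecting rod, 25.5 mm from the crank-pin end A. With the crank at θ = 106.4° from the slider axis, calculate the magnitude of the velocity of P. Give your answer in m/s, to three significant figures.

3.29

ω = 310.4 rad/s.  Crank-pin speed |V_A| = rω = 3.4759 m/s, perpendicular to OA.
Rod angle: sinφ = −(r/L) sinθ ⇒ φ = -11.183°; ω_rod = −rω cosθ/√(L²−r²sin²θ) = +18.058 rad/s.
V_P = V_A + ω_rod × AP, with AP = 0.0255 m along the rod.
Components: V_Px = −rω sinθ − a·ω_rod·sinφ = -3.2452 m/s;  V_Py = rω cosθ + a·ω_rod·cosφ = -0.52967 m/s.
|V_P| = √(V_Px² + V_Py²) = 3.2881 m/s.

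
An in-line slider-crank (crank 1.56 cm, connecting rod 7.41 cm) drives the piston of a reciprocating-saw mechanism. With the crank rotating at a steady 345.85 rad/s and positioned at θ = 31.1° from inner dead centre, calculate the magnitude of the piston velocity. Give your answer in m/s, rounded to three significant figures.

3.29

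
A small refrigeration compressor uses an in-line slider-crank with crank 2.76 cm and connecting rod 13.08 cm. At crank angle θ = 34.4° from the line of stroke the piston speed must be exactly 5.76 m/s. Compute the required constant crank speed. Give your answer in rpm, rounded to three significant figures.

For an in-line slider-crank, |v_piston| = rω|sinθ|·[1 + r cosθ/√(L² − r² sin²θ)].
With r = 0.0276 m, L = 0.1308 m, θ = 34.4°: the bracketed kinematic factor |dx/dθ| = 0.018327 m.
ω = v/|dx/dθ| = 5.76/0.018327 = 314.28 rad/s.
N = 60ω/(2π) = 3001.2 rpm.

3000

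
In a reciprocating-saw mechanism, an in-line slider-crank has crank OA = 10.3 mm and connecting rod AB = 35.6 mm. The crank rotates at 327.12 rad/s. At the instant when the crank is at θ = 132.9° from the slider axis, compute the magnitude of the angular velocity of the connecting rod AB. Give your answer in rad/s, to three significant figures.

65.9

ω = 327.1 rad/s
The rod makes angle φ with the slider axis where L sinφ = r sinθ; differentiating, L cosφ·φ̇ = r ω cosθ.
L cosφ = √(L² − r² sin²θ) = 0.034791 m.
|ω_rod| = r ω |cosθ| / √(L² − r² sin²θ) = 0.0103·327.1·0.68072/0.034791 = 65.924 rad/s.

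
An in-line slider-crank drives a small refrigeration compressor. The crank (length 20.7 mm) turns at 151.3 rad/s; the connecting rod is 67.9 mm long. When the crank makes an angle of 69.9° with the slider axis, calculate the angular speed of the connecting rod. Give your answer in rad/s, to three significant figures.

16.5

ω = 151.3 rad/s
The rod makes angle φ with the slider axis where L sinφ = r sinθ; differentiating, L cosφ·φ̇ = r ω cosθ.
L cosφ = √(L² − r² sin²θ) = 0.065058 m.
|ω_rod| = r ω |cosθ| / √(L² − r² sin²θ) = 0.0207·151.3·0.34366/0.065058 = 16.544 rad/s.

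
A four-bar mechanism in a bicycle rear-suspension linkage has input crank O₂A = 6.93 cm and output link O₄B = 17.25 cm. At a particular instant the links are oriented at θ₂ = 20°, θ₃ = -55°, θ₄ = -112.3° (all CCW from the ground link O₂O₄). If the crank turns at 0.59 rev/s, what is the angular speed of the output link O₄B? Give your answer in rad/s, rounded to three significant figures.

1.71

ω₂ = 3.707 rad/s (from 0.59 rev/s).
Differentiating the loop-closure r₂e^{iθ₂}+r₃e^{iθ₃}=r₁+r₄e^{iθ₄} gives r₂ω₂e^{iθ₂}+r₃ω₃e^{iθ₃}=r₄ω₄e^{iθ₄}.
Eliminating the other unknown: ω₄ = r₂ω₂ sin(θ₂−θ₃) / [r₄ sin(θ₄−θ₃)].
Numerator sine = +0.96593; denominator sine = -0.84151.
Result = 0.0693·3.707·(+0.96593) / (0.1725·(-0.84151)) = -1.7095 rad/s; magnitude 1.7095 rad/s.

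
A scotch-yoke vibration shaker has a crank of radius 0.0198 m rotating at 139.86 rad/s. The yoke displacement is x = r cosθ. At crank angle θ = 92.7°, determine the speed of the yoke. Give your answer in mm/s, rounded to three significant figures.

ω = 139.9 rad/s
x = r cosθ ⇒ ẋ = −rω sinθ.
|v| = rω|sinθ| = 0.0198·139.9·|sin 92.7°| = 2.7662 m/s = 2766.2 mm/s.

2770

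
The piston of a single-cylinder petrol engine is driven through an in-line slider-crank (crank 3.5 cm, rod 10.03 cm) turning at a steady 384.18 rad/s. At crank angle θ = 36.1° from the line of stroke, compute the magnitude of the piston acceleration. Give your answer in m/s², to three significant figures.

4790

ω = 384.2 rad/s
x(θ) = r cosθ + √(L² − r² sin²θ); with ω constant, a = ω²·d²x/dθ².
d²x/dθ² = −r cosθ − r²(cos2θ)/√u − r⁴ sin²2θ/(4u^{3/2}),  u = L² − r² sin²θ = 0.00963483 m².
Substituting r = 0.035 m, L = 0.1003 m, θ = 36.1°: d²x/dθ² = -0.032454 m.
a = ω²·d²x/dθ² = (384.2)²·(-0.032454) = -4790.1 m/s²;  |a| = 4790.1 m/s².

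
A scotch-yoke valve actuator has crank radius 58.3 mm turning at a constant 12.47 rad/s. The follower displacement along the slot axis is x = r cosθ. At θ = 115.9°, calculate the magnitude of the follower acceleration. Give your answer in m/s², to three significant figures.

3.96

ω = 12.47 rad/s
x = r cosθ ⇒ ẍ = −rω² cosθ (ω constant).
|a| = rω²|cosθ| = 0.0583·(12.47)²·|cos 115.9°| = 3.9599 m/s².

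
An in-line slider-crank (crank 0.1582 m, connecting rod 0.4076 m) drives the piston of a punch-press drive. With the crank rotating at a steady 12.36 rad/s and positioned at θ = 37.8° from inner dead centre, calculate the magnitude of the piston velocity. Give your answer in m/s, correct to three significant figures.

ω = 12.36 rad/s
For an in-line slider-crank, x = r cosθ + √(L² − r² sin²θ), so v = −rω sinθ·[1 + r cosθ/√(L² − r² sin²θ)].
With r = 0.1582 m, L = 0.4076 m, θ = 37.8°: √(L² − r² sin²θ) = 0.3959 m.
v = −0.1582·12.36·0.61291·[1 + 0.1582·0.79016/0.3959] = -1.5769 m/s.
|v| = 1.5769 m/s.

1.58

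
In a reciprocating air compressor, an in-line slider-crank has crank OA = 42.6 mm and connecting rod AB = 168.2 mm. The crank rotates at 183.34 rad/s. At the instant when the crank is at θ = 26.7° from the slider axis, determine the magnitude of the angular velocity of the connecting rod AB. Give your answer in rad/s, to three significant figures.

ω = 183.3 rad/s
The rod makes angle φ with the slider axis where L sinφ = r sinθ; differentiating, L cosφ·φ̇ = r ω cosθ.
L cosφ = √(L² − r² sin²θ) = 0.16711 m.
|ω_rod| = r ω |cosθ| / √(L² − r² sin²θ) = 0.0426·183.3·0.89337/0.16711 = 41.755 rad/s.

41.8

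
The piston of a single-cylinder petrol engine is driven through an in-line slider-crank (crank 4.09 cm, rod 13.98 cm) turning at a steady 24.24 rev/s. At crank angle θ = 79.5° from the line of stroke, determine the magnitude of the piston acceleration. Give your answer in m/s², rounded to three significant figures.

96.8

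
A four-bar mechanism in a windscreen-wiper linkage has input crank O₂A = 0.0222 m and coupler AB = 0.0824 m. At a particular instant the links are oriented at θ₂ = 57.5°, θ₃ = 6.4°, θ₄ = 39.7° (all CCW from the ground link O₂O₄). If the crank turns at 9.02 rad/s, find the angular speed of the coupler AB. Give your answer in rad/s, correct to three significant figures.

1.35

ω₂ = 9.02 rad/s
Differentiating the loop-closure r₂e^{iθ₂}+r₃e^{iθ₃}=r₁+r₄e^{iθ₄} gives r₂ω₂e^{iθ₂}+r₃ω₃e^{iθ₃}=r₄ω₄e^{iθ₄}.
Eliminating the other unknown: ω₃ = r₂ω₂ sin(θ₄−θ₂) / [r₃ sin(θ₃−θ₄)].
Numerator sine = -0.30570; denominator sine = -0.54902.
Result = 0.0222·9.02·(-0.30570) / (0.0824·(-0.54902)) = +1.3531 rad/s; magnitude 1.3531 rad/s.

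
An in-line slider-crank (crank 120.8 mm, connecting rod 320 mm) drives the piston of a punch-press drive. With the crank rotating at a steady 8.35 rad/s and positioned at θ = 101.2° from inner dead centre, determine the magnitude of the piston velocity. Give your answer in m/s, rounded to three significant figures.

0.911

ω = 8.35 rad/s
For an in-line slider-crank, x = r cosθ + √(L² − r² sin²θ), so v = −rω sinθ·[1 + r cosθ/√(L² − r² sin²θ)].
With r = 0.1208 m, L = 0.32 m, θ = 101.2°: √(L² − r² sin²θ) = 0.29725 m.
v = −0.1208·8.35·0.98096·[1 + 0.1208·-0.19423/0.29725] = -0.91137 m/s.
|v| = 0.91137 m/s.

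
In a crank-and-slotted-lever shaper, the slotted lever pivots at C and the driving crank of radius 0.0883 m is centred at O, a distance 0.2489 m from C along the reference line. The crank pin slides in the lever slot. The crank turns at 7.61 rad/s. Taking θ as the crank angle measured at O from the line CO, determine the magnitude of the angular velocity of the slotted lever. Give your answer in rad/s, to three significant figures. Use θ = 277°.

ω = 7.61 rad/s
Crank pin A relative to C: A = (d + r cosθ, r sinθ); lever angle φ = atan2(r sinθ, d + r cosθ).
Differentiating tanφ: φ̇ = rω(d cosθ + r)/(d² + r² + 2dr cosθ).
d² + r² + 2dr cosθ = |CA|² = 0.075105 m²;  d cosθ + r = +0.11863 m.
|ω_lever| = |0.0883·7.61·+0.11863| / 0.075105 = 1.0614 rad/s.

1.06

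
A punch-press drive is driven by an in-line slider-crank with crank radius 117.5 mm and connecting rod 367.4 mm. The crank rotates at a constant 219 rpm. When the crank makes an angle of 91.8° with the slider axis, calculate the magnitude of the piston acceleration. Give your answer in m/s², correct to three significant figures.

ω = 2π·219/60 = 22.93 rad/s
x(θ) = r cosθ + √(L² − r² sin²θ); with ω constant, a = ω²·d²x/dθ².
d²x/dθ² = −r cosθ − r²(cos2θ)/√u − r⁴ sin²2θ/(4u^{3/2}),  u = L² − r² sin²θ = 0.12119 m².
Substituting r = 0.1175 m, L = 0.3674 m, θ = 91.8°: d²x/dθ² = +0.043267 m.
a = ω²·d²x/dθ² = (22.93)²·(+0.043267) = +22.756 m/s²;  |a| = 22.756 m/s².

22.8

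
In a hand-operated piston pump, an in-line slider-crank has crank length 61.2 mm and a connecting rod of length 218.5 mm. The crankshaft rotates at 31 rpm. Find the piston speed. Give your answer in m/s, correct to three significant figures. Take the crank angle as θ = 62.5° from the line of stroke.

ω = 2π·31/60 = 3.246 rad/s
For an in-line slider-crank, x = r cosθ + √(L² − r² sin²θ), so v = −rω sinθ·[1 + r cosθ/√(L² − r² sin²θ)].
With r = 0.0612 m, L = 0.2185 m, θ = 62.5°: √(L² − r² sin²θ) = 0.21165 m.
v = −0.0612·3.246·0.88701·[1 + 0.0612·0.46175/0.21165] = -0.19976 m/s.
|v| = 0.19976 m/s.

0.200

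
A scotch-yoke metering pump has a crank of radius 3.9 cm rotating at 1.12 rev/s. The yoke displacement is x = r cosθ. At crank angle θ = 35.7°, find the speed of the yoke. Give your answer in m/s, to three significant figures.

0.160

ω = 7.037 rad/s (from 1.12 rev/s).
x = r cosθ ⇒ ẋ = −rω sinθ.
|v| = rω|sinθ| = 0.039·7.037·|sin 35.7°| = 0.16015 m/s.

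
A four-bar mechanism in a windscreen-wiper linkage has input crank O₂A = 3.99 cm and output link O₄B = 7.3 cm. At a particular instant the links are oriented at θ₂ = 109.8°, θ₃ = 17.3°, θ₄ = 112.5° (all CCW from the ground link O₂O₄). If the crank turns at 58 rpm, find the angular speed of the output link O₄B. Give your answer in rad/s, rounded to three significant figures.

3.33

ω₂ = 6.074 rad/s (from 58 rpm).
Differentiating the loop-closure r₂e^{iθ₂}+r₃e^{iθ₃}=r₁+r₄e^{iθ₄} gives r₂ω₂e^{iθ₂}+r₃ω₃e^{iθ₃}=r₄ω₄e^{iθ₄}.
Eliminating the other unknown: ω₄ = r₂ω₂ sin(θ₂−θ₃) / [r₄ sin(θ₄−θ₃)].
Numerator sine = +0.99905; denominator sine = +0.99588.
Result = 0.0399·6.074·(+0.99905) / (0.073·(+0.99588)) = +3.3303 rad/s; magnitude 3.3303 rad/s.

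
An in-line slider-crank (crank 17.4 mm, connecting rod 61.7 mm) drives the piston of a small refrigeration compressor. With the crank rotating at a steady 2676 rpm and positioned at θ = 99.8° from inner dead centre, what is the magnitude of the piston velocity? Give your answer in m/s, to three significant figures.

4.56

ω = 2π·2676/60 = 280.2 rad/s
For an in-line slider-crank, x = r cosθ + √(L² − r² sin²θ), so v = −rω sinθ·[1 + r cosθ/√(L² − r² sin²θ)].
With r = 0.0174 m, L = 0.0617 m, θ = 99.8°: √(L² − r² sin²θ) = 0.05927 m.
v = −0.0174·280.2·0.98541·[1 + 0.0174·-0.17021/0.05927] = -4.5648 m/s.
|v| = 4.5648 m/s.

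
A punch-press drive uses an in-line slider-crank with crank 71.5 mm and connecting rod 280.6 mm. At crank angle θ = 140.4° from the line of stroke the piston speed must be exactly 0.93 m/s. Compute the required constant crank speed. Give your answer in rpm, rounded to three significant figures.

243

For an in-line slider-crank, |v_piston| = rω|sinθ|·[1 + r cosθ/√(L² − r² sin²θ)].
With r = 0.0715 m, L = 0.2806 m, θ = 140.4°: the bracketed kinematic factor |dx/dθ| = 0.036507 m.
ω = v/|dx/dθ| = 0.93/0.036507 = 25.474 rad/s.
N = 60ω/(2π) = 243.26 rpm.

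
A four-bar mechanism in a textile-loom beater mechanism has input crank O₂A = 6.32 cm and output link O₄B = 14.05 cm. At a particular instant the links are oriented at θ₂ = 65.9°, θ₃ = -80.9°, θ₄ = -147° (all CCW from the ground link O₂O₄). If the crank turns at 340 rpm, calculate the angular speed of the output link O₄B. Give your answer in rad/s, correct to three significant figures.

ω₂ = 35.6 rad/s (from 340 rpm).
Differentiating the loop-closure r₂e^{iθ₂}+r₃e^{iθ₃}=r₁+r₄e^{iθ₄} gives r₂ω₂e^{iθ₂}+r₃ω₃e^{iθ₃}=r₄ω₄e^{iθ₄}.
Eliminating the other unknown: ω₄ = r₂ω₂ sin(θ₂−θ₃) / [r₄ sin(θ₄−θ₃)].
Numerator sine = +0.54756; denominator sine = -0.91425.
Result = 0.0632·35.6·(+0.54756) / (0.1405·(-0.91425)) = -9.5921 rad/s; magnitude 9.5921 rad/s.

9.59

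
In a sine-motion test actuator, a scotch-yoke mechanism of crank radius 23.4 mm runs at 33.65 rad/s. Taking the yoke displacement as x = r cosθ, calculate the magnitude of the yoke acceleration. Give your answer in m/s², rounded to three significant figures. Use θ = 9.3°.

26.1

ω = 33.65 rad/s
x = r cosθ ⇒ ẍ = −rω² cosθ (ω constant).
|a| = rω²|cosθ| = 0.0234·(33.65)²·|cos 9.3°| = 26.148 m/s².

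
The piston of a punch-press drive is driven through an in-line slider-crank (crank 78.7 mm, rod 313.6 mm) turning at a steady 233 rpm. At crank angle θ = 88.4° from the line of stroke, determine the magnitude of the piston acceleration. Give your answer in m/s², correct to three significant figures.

ω = 2π·233/60 = 24.4 rad/s
x(θ) = r cosθ + √(L² − r² sin²θ); with ω constant, a = ω²·d²x/dθ².
d²x/dθ² = −r cosθ − r²(cos2θ)/√u − r⁴ sin²2θ/(4u^{3/2}),  u = L² − r² sin²θ = 0.0921561 m².
Substituting r = 0.0787 m, L = 0.3136 m, θ = 88.4°: d²x/dθ² = +0.018172 m.
a = ω²·d²x/dθ² = (24.4)²·(+0.018172) = +10.819 m/s²;  |a| = 10.819 m/s².

10.8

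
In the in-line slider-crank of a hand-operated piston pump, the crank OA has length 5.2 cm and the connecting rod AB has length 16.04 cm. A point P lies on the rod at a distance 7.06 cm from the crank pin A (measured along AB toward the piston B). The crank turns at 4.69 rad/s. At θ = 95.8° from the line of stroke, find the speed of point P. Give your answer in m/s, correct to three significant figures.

0.239

ω = 4.69 rad/s.  Crank-pin speed |V_A| = rω = 0.24388 m/s, perpendicular to OA.
Rod angle: sinφ = −(r/L) sinθ ⇒ φ = -18.816°; ω_rod = −rω cosθ/√(L²−r²sin²θ) = +0.16233 rad/s.
V_P = V_A + ω_rod × AP, with AP = 0.0706 m along the rod.
Components: V_Px = −rω sinθ − a·ω_rod·sinφ = -0.23894 m/s;  V_Py = rω cosθ + a·ω_rod·cosφ = -0.013798 m/s.
|V_P| = √(V_Px² + V_Py²) = 0.23933 m/s.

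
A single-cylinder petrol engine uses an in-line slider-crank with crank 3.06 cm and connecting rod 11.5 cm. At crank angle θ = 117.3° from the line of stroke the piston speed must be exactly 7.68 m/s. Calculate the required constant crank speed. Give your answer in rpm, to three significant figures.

For an in-line slider-crank, |v_piston| = rω|sinθ|·[1 + r cosθ/√(L² − r² sin²θ)].
With r = 0.0306 m, L = 0.115 m, θ = 117.3°: the bracketed kinematic factor |dx/dθ| = 0.023776 m.
ω = v/|dx/dθ| = 7.68/0.023776 = 323.01 rad/s.
N = 60ω/(2π) = 3084.5 rpm.

3080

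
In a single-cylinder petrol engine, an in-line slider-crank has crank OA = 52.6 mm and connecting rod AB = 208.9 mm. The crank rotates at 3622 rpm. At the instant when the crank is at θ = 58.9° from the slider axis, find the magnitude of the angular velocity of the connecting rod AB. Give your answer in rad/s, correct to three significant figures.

ω = 379.3 rad/s (converted from 3622 rpm).
The rod makes angle φ with the slider axis where L sinφ = r sinθ; differentiating, L cosφ·φ̇ = r ω cosθ.
L cosφ = √(L² − r² sin²θ) = 0.20399 m.
|ω_rod| = r ω |cosθ| / √(L² − r² sin²θ) = 0.0526·379.3·0.51653/0.20399 = 50.519 rad/s.

50.5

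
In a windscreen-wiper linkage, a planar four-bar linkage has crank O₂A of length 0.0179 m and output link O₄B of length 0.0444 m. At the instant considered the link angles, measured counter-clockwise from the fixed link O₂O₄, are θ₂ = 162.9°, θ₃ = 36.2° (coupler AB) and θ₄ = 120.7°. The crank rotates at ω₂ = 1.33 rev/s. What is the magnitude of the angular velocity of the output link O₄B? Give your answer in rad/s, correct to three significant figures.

ω₂ = 8.357 rad/s (from 1.33 rev/s).
Differentiating the loop-closure r₂e^{iθ₂}+r₃e^{iθ₃}=r₁+r₄e^{iθ₄} gives r₂ω₂e^{iθ₂}+r₃ω₃e^{iθ₃}=r₄ω₄e^{iθ₄}.
Eliminating the other unknown: ω₄ = r₂ω₂ sin(θ₂−θ₃) / [r₄ sin(θ₄−θ₃)].
Numerator sine = +0.80178; denominator sine = +0.99540.
Result = 0.0179·8.357·(+0.80178) / (0.0444·(+0.99540)) = +2.7137 rad/s; magnitude 2.7137 rad/s.

2.71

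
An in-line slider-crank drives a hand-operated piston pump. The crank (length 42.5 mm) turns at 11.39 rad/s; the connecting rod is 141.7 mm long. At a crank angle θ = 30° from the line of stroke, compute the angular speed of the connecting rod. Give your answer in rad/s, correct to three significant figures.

ω = 11.39 rad/s
The rod makes angle φ with the slider axis where L sinφ = r sinθ; differentiating, L cosφ·φ̇ = r ω cosθ.
L cosφ = √(L² − r² sin²θ) = 0.1401 m.
|ω_rod| = r ω |cosθ| / √(L² − r² sin²θ) = 0.0425·11.39·0.86603/0.1401 = 2.9924 rad/s.

2.99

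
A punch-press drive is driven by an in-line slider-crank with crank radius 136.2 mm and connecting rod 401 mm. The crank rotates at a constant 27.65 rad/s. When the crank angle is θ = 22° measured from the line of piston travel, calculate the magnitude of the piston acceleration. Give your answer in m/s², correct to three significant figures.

ω = 27.65 rad/s
x(θ) = r cosθ + √(L² − r² sin²θ); with ω constant, a = ω²·d²x/dθ².
d²x/dθ² = −r cosθ − r²(cos2θ)/√u − r⁴ sin²2θ/(4u^{3/2}),  u = L² − r² sin²θ = 0.158198 m².
Substituting r = 0.1362 m, L = 0.401 m, θ = 22°: d²x/dθ² = -0.16049 m.
a = ω²·d²x/dθ² = (27.65)²·(-0.16049) = -122.7 m/s²;  |a| = 122.7 m/s².

123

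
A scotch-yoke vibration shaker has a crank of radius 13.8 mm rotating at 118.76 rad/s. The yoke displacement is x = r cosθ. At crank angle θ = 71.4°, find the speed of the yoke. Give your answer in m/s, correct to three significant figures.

1.55

ω = 118.8 rad/s
x = r cosθ ⇒ ẋ = −rω sinθ.
|v| = rω|sinθ| = 0.0138·118.8·|sin 71.4°| = 1.5533 m/s.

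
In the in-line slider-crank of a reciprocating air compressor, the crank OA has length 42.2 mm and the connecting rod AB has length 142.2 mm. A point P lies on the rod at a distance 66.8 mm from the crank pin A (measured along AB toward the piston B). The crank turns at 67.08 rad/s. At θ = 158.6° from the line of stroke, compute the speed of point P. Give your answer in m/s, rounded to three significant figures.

ω = 67.08 rad/s.  Crank-pin speed |V_A| = rω = 2.8308 m/s, perpendicular to OA.
Rod angle: sinφ = −(r/L) sinθ ⇒ φ = -6.216°; ω_rod = −rω cosθ/√(L²−r²sin²θ) = +18.644 rad/s.
V_P = V_A + ω_rod × AP, with AP = 0.0668 m along the rod.
Components: V_Px = −rω sinθ − a·ω_rod·sinφ = -0.89803 m/s;  V_Py = rω cosθ + a·ω_rod·cosφ = -1.3975 m/s.
|V_P| = √(V_Px² + V_Py²) = 1.6612 m/s.

1.66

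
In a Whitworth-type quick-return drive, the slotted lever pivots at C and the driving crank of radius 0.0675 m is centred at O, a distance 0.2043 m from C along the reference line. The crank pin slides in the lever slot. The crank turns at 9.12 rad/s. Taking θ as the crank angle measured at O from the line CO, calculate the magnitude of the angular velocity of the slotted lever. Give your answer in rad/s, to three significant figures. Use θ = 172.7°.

4.39

ω = 9.12 rad/s
Crank pin A relative to C: A = (d + r cosθ, r sinθ); lever angle φ = atan2(r sinθ, d + r cosθ).
Differentiating tanφ: φ̇ = rω(d cosθ + r)/(d² + r² + 2dr cosθ).
d² + r² + 2dr cosθ = |CA|² = 0.0189378 m²;  d cosθ + r = -0.13514 m.
|ω_lever| = |0.0675·9.12·-0.13514| / 0.0189378 = 4.393 rad/s.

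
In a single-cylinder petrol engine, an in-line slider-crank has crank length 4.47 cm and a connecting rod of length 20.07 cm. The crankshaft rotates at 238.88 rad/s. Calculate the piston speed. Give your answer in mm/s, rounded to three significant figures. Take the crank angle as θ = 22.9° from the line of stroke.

ω = 238.9 rad/s
For an in-line slider-crank, x = r cosθ + √(L² − r² sin²θ), so v = −rω sinθ·[1 + r cosθ/√(L² − r² sin²θ)].
With r = 0.0447 m, L = 0.2007 m, θ = 22.9°: √(L² − r² sin²θ) = 0.19994 m.
v = −0.0447·238.9·0.38912·[1 + 0.0447·0.92119/0.19994] = -5.0107 m/s.
|v| = 5.0107 m/s = 5010.7 mm/s.

5010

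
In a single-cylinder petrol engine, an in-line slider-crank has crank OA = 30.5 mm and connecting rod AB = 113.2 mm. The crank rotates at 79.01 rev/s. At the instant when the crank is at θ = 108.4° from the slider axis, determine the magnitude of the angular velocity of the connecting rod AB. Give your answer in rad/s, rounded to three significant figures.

ω = 496.4 rad/s (converted from 79.01 rev/s).
The rod makes angle φ with the slider axis where L sinφ = r sinθ; differentiating, L cosφ·φ̇ = r ω cosθ.
L cosφ = √(L² − r² sin²θ) = 0.10944 m.
|ω_rod| = r ω |cosθ| / √(L² − r² sin²θ) = 0.0305·496.4·0.31565/0.10944 = 43.671 rad/s.

43.7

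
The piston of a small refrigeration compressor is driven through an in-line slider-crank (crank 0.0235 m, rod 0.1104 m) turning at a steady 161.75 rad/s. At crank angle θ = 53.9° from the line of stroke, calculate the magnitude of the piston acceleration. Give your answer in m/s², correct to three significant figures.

323

ω = 161.8 rad/s
x(θ) = r cosθ + √(L² − r² sin²θ); with ω constant, a = ω²·d²x/dθ².
d²x/dθ² = −r cosθ − r²(cos2θ)/√u − r⁴ sin²2θ/(4u^{3/2}),  u = L² − r² sin²θ = 0.0118276 m².
Substituting r = 0.0235 m, L = 0.1104 m, θ = 53.9°: d²x/dθ² = -0.012348 m.
a = ω²·d²x/dθ² = (161.8)²·(-0.012348) = -323.05 m/s²;  |a| = 323.05 m/s².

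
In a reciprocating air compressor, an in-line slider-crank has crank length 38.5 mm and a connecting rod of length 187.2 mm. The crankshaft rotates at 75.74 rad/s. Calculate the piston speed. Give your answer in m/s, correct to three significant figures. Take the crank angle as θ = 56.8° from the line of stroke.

ω = 75.74 rad/s
For an in-line slider-crank, x = r cosθ + √(L² − r² sin²θ), so v = −rω sinθ·[1 + r cosθ/√(L² − r² sin²θ)].
With r = 0.0385 m, L = 0.1872 m, θ = 56.8°: √(L² − r² sin²θ) = 0.18441 m.
v = −0.0385·75.74·0.83676·[1 + 0.0385·0.54756/0.18441] = -2.7189 m/s.
|v| = 2.7189 m/s.

2.72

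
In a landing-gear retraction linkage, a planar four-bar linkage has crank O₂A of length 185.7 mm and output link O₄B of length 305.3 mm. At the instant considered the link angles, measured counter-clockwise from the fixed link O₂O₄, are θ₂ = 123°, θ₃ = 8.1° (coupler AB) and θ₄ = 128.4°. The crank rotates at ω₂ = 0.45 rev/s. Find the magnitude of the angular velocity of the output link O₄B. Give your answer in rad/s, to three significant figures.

1.81

ω₂ = 2.827 rad/s (from 0.45 rev/s).
Differentiating the loop-closure r₂e^{iθ₂}+r₃e^{iθ₃}=r₁+r₄e^{iθ₄} gives r₂ω₂e^{iθ₂}+r₃ω₃e^{iθ₃}=r₄ω₄e^{iθ₄}.
Eliminating the other unknown: ω₄ = r₂ω₂ sin(θ₂−θ₃) / [r₄ sin(θ₄−θ₃)].
Numerator sine = +0.90704; denominator sine = +0.86340.
Result = 0.1857·2.827·(+0.90704) / (0.3053·(+0.86340)) = +1.8067 rad/s; magnitude 1.8067 rad/s.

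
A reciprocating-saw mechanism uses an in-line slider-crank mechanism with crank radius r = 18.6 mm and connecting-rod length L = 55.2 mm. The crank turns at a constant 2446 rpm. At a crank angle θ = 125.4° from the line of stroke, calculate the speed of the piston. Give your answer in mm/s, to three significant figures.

ω = 2π·2446/60 = 256.1 rad/s
For an in-line slider-crank, x = r cosθ + √(L² − r² sin²θ), so v = −rω sinθ·[1 + r cosθ/√(L² − r² sin²θ)].
With r = 0.0186 m, L = 0.0552 m, θ = 125.4°: √(L² − r² sin²θ) = 0.053077 m.
v = −0.0186·256.1·0.81513·[1 + 0.0186·-0.57928/0.053077] = -3.0952 m/s.
|v| = 3.0952 m/s = 3095.2 mm/s.

3100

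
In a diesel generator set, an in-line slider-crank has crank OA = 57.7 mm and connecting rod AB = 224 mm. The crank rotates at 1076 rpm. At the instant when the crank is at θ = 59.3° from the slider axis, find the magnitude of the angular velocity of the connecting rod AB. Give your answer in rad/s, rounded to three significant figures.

15.2

ω = 112.7 rad/s (converted from 1076 rpm).
The rod makes angle φ with the slider axis where L sinφ = r sinθ; differentiating, L cosφ·φ̇ = r ω cosθ.
L cosφ = √(L² − r² sin²θ) = 0.21844 m.
|ω_rod| = r ω |cosθ| / √(L² − r² sin²θ) = 0.0577·112.7·0.51054/0.21844 = 15.196 rad/s.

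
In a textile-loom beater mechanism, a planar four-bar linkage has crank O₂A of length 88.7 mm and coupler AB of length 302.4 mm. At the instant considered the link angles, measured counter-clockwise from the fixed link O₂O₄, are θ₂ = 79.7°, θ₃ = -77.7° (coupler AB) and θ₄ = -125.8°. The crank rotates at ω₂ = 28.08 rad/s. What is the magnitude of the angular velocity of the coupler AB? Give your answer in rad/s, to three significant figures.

4.76

ω₂ = 28.08 rad/s
Differentiating the loop-closure r₂e^{iθ₂}+r₃e^{iθ₃}=r₁+r₄e^{iθ₄} gives r₂ω₂e^{iθ₂}+r₃ω₃e^{iθ₃}=r₄ω₄e^{iθ₄}.
Eliminating the other unknown: ω₃ = r₂ω₂ sin(θ₄−θ₂) / [r₃ sin(θ₃−θ₄)].
Numerator sine = +0.43051; denominator sine = +0.74431.
Result = 0.0887·28.08·(+0.43051) / (0.3024·(+0.74431)) = +4.764 rad/s; magnitude 4.764 rad/s.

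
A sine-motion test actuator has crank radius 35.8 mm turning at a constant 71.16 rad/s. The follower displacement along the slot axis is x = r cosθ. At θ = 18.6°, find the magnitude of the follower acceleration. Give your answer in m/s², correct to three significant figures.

172

ω = 71.16 rad/s
x = r cosθ ⇒ ẍ = −rω² cosθ (ω constant).
|a| = rω²|cosθ| = 0.0358·(71.16)²·|cos 18.6°| = 171.81 m/s².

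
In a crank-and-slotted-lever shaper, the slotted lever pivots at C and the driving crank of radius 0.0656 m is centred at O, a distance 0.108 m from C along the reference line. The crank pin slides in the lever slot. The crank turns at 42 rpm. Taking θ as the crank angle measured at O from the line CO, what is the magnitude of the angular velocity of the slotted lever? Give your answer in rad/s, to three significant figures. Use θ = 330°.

1.63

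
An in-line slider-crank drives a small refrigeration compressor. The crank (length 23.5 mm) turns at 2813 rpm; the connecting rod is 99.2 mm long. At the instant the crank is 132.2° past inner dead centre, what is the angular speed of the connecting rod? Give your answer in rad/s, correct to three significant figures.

47.6

ω = 294.6 rad/s (converted from 2813 rpm).
The rod makes angle φ with the slider axis where L sinφ = r sinθ; differentiating, L cosφ·φ̇ = r ω cosθ.
L cosφ = √(L² − r² sin²θ) = 0.09766 m.
|ω_rod| = r ω |cosθ| / √(L² − r² sin²θ) = 0.0235·294.6·0.67172/0.09766 = 47.614 rad/s.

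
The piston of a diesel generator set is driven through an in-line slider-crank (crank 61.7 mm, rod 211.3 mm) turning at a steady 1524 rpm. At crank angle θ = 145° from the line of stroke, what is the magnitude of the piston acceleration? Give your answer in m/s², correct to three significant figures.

1120

ω = 2π·1524/60 = 159.6 rad/s
x(θ) = r cosθ + √(L² − r² sin²θ); with ω constant, a = ω²·d²x/dθ².
d²x/dθ² = −r cosθ − r²(cos2θ)/√u − r⁴ sin²2θ/(4u^{3/2}),  u = L² − r² sin²θ = 0.0433953 m².
Substituting r = 0.0617 m, L = 0.2113 m, θ = 145°: d²x/dθ² = +0.043937 m.
a = ω²·d²x/dθ² = (159.6)²·(+0.043937) = +1119.1 m/s²;  |a| = 1119.1 m/s².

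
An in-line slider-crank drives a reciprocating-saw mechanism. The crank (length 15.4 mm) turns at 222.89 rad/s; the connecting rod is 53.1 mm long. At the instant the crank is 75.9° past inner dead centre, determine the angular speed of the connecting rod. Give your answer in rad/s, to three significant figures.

16.4

ω = 222.9 rad/s
The rod makes angle φ with the slider axis where L sinφ = r sinθ; differentiating, L cosφ·φ̇ = r ω cosθ.
L cosφ = √(L² − r² sin²θ) = 0.050956 m.
|ω_rod| = r ω |cosθ| / √(L² − r² sin²θ) = 0.0154·222.9·0.24362/0.050956 = 16.41 rad/s.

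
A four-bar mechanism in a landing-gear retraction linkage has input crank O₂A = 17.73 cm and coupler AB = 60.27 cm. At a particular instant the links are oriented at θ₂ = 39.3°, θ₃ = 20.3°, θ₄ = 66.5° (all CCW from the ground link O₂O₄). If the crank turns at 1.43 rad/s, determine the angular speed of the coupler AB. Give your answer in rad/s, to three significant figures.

0.266

ω₂ = 1.43 rad/s
Differentiating the loop-closure r₂e^{iθ₂}+r₃e^{iθ₃}=r₁+r₄e^{iθ₄} gives r₂ω₂e^{iθ₂}+r₃ω₃e^{iθ₃}=r₄ω₄e^{iθ₄}.
Eliminating the other unknown: ω₃ = r₂ω₂ sin(θ₄−θ₂) / [r₃ sin(θ₃−θ₄)].
Numerator sine = +0.45710; denominator sine = -0.72176.
Result = 0.1773·1.43·(+0.45710) / (0.6027·(-0.72176)) = -0.26642 rad/s; magnitude 0.26642 rad/s.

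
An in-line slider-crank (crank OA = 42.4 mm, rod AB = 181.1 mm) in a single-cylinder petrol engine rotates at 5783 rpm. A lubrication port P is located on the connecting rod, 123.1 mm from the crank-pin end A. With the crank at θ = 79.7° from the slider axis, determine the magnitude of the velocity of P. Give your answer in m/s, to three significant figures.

26.0

ω = 605.6 rad/s.  Crank-pin speed |V_A| = rω = 25.677 m/s, perpendicular to OA.
Rod angle: sinφ = −(r/L) sinθ ⇒ φ = -13.318°; ω_rod = −rω cosθ/√(L²−r²sin²θ) = -26.052 rad/s.
V_P = V_A + ω_rod × AP, with AP = 0.1231 m along the rod.
Components: V_Px = −rω sinθ − a·ω_rod·sinφ = -26.002 m/s;  V_Py = rω cosθ + a·ω_rod·cosφ = +1.4704 m/s.
|V_P| = √(V_Px² + V_Py²) = 26.044 m/s.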